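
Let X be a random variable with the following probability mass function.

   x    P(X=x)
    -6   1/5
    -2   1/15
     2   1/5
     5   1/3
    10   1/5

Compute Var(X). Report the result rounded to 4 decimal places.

29.1289

E[X] = (1/5)·(-6) + (1/15)·(-2) + (1/5)·2 + (1/3)·5 + (1/5)·10 = 41/15
E[X²] = (1/5)·36 + (1/15)·4 + (1/5)·4 + (1/3)·25 + (1/5)·100 = 183/5
Var(X) = 183/5 − (41/15)² = 6554/225 ≈ 29.1289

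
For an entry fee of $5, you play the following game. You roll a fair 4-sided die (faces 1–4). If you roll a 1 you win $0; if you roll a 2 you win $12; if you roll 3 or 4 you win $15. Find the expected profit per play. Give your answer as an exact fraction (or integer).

E[payout] = (1/4)·0 + (1/4)·12 + (1/2)·15 = 21/2
Expected profit = 21/2 − 5 = 11/2

11/2 dollars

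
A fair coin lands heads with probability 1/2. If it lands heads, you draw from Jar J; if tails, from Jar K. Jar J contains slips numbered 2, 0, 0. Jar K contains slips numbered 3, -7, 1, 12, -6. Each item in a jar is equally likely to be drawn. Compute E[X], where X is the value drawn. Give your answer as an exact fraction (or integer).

E[X | Jar J] = (2 + 0 + 0)/3 = 2/3
E[X | Jar K] = (3 − 7 + 1 + 12 − 6)/5 = 3/5
E[X] = (1/2)·2/3 + (1/2)·3/5 = 19/30

19/30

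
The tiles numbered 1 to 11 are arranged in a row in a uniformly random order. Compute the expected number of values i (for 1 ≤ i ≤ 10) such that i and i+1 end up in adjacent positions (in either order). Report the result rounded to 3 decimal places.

For each i ∈ {1,…,10}, let Xᵢ = 1 if i and i+1 are adjacent. P(Xᵢ=1) = 2·(11−1)!/11! = 2/11.
By linearity, E[ΣXᵢ] = (10)·(2/11) = 20/11.
≈ 1.818

1.818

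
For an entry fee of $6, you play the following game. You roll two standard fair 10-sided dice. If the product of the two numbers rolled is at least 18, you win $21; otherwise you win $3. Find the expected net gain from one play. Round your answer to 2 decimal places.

$8.16

E[payout] = (19/50)·3 + (31/50)·21 = 354/25
Expected profit = 354/25 − 6 = 204/25 ≈ $8.16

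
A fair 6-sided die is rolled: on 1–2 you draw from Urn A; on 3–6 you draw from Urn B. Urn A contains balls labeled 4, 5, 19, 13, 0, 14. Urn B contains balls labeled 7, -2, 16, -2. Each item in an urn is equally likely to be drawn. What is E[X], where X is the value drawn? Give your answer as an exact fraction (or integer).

56/9

E[X | Urn A] = (4 + 5 + 19 + 13 + 0 + 14)/6 = 55/6
E[X | Urn B] = (7 − 2 + 16 − 2)/4 = 19/4
E[X] = (1/3)·55/6 + (2/3)·19/4 = 56/9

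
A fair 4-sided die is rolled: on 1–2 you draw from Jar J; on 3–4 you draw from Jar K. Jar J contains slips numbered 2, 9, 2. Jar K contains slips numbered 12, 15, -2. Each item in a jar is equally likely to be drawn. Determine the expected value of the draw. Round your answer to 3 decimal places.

E[X | Jar J] = (2 + 9 + 2)/3 = 13/3
E[X | Jar K] = (12 + 15 − 2)/3 = 25/3
E[X] = (1/2)·13/3 + (1/2)·25/3 = 19/3 ≈ 6.333

6.333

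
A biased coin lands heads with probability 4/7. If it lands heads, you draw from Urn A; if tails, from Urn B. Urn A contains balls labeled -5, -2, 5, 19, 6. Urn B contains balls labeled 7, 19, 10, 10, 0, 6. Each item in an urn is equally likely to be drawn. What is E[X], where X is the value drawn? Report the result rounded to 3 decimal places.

6.343

E[X | Urn A] = (-5 − 2 + 5 + 19 + 6)/5 = 23/5
E[X | Urn B] = (7 + 19 + 10 + 10 + 0 + 6)/6 = 26/3
E[X] = (4/7)·23/5 + (3/7)·26/3 = 222/35 ≈ 6.343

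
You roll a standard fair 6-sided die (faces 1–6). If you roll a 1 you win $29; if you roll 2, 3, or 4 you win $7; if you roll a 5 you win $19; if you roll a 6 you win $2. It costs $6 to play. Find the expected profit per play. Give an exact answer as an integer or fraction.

E[payout] = (1/6)·2 + (1/2)·7 + (1/6)·19 + (1/6)·29 = 71/6
Expected profit = 71/6 − 6 = 35/6

35/6 dollars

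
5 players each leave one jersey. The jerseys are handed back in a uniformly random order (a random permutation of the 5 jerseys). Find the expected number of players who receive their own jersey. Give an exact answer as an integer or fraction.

Let Xᵢ = 1 if person i gets their own jersey. For each i, P(Xᵢ=1) = 1/5.
By linearity of expectation, E[X₁+…+X_5] = 5·(1/5) = 1.

1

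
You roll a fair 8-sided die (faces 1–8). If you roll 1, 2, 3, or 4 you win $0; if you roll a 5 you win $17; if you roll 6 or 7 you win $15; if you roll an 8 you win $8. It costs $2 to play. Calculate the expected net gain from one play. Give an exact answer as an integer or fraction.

39/8 dollars

E[payout] = (1/2)·0 + (1/8)·8 + (1/4)·15 + (1/8)·17 = 55/8
Expected profit = 55/8 − 2 = 39/8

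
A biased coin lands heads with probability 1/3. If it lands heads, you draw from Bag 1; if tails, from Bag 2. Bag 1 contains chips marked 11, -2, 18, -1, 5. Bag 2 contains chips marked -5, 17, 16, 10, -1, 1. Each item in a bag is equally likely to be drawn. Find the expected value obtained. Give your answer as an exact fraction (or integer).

283/45

E[X | Bag 1] = (11 − 2 + 18 − 1 + 5)/5 = 31/5
E[X | Bag 2] = (-5 + 17 + 16 + 10 − 1 + 1)/6 = 19/3
E[X] = (1/3)·31/5 + (2/3)·19/3 = 283/45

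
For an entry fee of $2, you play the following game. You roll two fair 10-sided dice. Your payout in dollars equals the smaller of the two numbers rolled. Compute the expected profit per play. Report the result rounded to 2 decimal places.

Distribution of the smaller of the two numbers rolled: 1 w.p. 19/100, 2 w.p. 17/100, 3 w.p. 3/20, 4 w.p. 13/100, 5 w.p. 11/100, 6 w.p. 9/100, …
E[payout] = (19/100)·1 + (17/100)·2 + (3/20)·3 + (13/100)·4 + (11/100)·5 + (9/100)·6 + (7/100)·7 + (1/20)·8 + (3/100)·9 + (1/100)·10 = 77/20
Expected profit = 77/20 − 2 = 37/20 ≈ $1.85

$1.85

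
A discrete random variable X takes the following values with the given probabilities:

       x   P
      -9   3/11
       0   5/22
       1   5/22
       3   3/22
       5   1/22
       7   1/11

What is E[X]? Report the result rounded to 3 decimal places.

E[X] = (3/11)·(-9) + (5/22)·0 + (5/22)·1 + (3/22)·3 + (1/22)·5 + (1/11)·7
     = -21/22 ≈ -0.955

-0.955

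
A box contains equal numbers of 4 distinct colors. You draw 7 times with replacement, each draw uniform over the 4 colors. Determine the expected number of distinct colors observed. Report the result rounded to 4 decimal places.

Let Xⱼ=1 if type j appears at least once. P(Xⱼ=1) = 1 − ((4−1)/4)^7 = 14197/16384.
E[#distinct] = 4·14197/16384 = 14197/4096.
≈ 3.4661

3.4661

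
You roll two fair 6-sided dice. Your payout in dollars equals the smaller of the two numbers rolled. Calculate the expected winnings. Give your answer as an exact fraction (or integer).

91/36 dollars

Distribution of the smaller of the two numbers rolled: 1 w.p. 11/36, 2 w.p. 1/4, 3 w.p. 7/36, 4 w.p. 5/36, 5 w.p. 1/12, 6 w.p. 1/36
E[payout] = (11/36)·1 + (1/4)·2 + (7/36)·3 + (5/36)·4 + (1/12)·5 + (1/36)·6 = 91/36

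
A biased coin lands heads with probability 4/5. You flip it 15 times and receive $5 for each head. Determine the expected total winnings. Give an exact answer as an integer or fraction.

$60

E[#heads] = 15·4/5 = 12 (linearity over flips).
E[winnings] = 5·12 = 60.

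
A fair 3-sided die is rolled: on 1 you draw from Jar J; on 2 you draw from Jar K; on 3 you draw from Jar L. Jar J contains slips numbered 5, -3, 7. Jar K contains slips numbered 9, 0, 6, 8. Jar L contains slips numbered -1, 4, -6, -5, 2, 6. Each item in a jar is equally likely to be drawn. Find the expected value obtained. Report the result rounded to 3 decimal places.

E[X | Jar J] = (5 − 3 + 7)/3 = 3
E[X | Jar K] = (9 + 0 + 6 + 8)/4 = 23/4
E[X | Jar L] = (-1 + 4 − 6 − 5 + 2 + 6)/6 = 0
E[X] = (1/3)·3 + (1/3)·23/4 + (1/3)·0 = 35/12 ≈ 2.917

2.917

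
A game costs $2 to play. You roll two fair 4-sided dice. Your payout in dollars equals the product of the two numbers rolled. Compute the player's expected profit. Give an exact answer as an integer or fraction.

17/4 dollars

Distribution of the product of the two numbers rolled: 1 w.p. 1/16, 2 w.p. 1/8, 3 w.p. 1/8, 4 w.p. 3/16, 6 w.p. 1/8, 8 w.p. 1/8, …
E[payout] = (1/16)·1 + (1/8)·2 + (1/8)·3 + (3/16)·4 + (1/8)·6 + (1/8)·8 + (1/16)·9 + (1/8)·12 + (1/16)·16 = 25/4
Expected profit = 25/4 − 2 = 17/4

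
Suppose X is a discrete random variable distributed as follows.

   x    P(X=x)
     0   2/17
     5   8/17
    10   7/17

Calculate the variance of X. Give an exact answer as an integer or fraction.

E[X] = (2/17)·0 + (8/17)·5 + (7/17)·10 = 110/17
E[X²] = (2/17)·0 + (8/17)·25 + (7/17)·100 = 900/17
Var(X) = 900/17 − (110/17)² = 3200/289

3200/289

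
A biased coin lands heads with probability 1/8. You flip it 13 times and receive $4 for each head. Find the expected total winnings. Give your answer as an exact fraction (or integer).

E[#heads] = 13·1/8 = 13/8 (linearity over flips).
E[winnings] = 4·13/8 = 13/2.

13/2 dollars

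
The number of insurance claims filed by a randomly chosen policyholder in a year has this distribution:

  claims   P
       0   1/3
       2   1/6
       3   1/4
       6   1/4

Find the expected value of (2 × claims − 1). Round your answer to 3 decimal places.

4.167

E[2x-1] = (1/3)·(-1) + (1/6)·3 + (1/4)·5 + (1/4)·11
     = 25/6 ≈ 4.167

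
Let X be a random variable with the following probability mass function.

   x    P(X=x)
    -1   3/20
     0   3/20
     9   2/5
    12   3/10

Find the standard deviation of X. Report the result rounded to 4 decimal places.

E[X] = 141/20, E[X²] = 303/4
Var(X) = E[X²] − (E[X])² = 303/4 − 19881/400 = 10419/400
SD(X) = √(10419/400) ≈ 5.1037

5.1037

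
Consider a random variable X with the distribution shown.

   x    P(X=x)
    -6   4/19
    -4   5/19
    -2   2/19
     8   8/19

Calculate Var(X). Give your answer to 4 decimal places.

38.4488

E[X] = (4/19)·(-6) + (5/19)·(-4) + (2/19)·(-2) + (8/19)·8 = 16/19
E[X²] = (4/19)·36 + (5/19)·16 + (2/19)·4 + (8/19)·64 = 744/19
Var(X) = 744/19 − (16/19)² = 13880/361 ≈ 38.4488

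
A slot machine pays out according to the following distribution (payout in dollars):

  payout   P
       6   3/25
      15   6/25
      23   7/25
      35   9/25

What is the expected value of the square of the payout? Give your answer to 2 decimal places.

E[X²] = (3/25)·36 + (6/25)·225 + (7/25)·529 + (9/25)·1225
     = 16186/25 ≈ 647.44

647.44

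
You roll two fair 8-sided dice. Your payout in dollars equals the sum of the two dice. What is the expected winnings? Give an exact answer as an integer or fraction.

Distribution of the sum of the two dice: 2 w.p. 1/64, 3 w.p. 1/32, 4 w.p. 3/64, 5 w.p. 1/16, 6 w.p. 5/64, 7 w.p. 3/32, …
E[payout] = (1/64)·2 + (1/32)·3 + (3/64)·4 + (1/16)·5 + (5/64)·6 + (3/32)·7 + (7/64)·8 + (1/8)·9 + (7/64)·10 + (3/32)·11 + (5/64)·12 + (1/16)·13 + (3/64)·14 + (1/32)·15 + (1/64)·16 = 9

$9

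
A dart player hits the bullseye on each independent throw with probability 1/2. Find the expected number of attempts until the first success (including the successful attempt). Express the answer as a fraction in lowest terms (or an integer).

2

For a geometric distribution, E[trials] = 1/p = 1/(1/2) = 2.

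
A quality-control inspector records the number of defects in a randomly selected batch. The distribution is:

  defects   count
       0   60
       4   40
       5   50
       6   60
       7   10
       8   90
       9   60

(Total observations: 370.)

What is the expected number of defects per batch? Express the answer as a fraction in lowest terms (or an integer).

210/37

Total = 370, so P(defects=0) = 60/370, etc.
E[X] = (6/37)·0 + (4/37)·4 + (5/37)·5 + (6/37)·6 + (1/37)·7 + (9/37)·8 + (6/37)·9
     = 210/37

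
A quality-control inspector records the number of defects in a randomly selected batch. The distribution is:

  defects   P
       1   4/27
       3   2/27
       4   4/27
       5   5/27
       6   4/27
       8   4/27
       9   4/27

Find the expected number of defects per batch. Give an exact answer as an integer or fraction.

143/27

E[X] = (4/27)·1 + (2/27)·3 + (4/27)·4 + (5/27)·5 + (4/27)·6 + (4/27)·8 + (4/27)·9
     = 143/27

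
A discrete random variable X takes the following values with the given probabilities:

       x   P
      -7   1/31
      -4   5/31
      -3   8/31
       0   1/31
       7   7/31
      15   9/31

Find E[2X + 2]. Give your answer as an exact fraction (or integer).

328/31

E[2x+2] = (1/31)·(-12) + (5/31)·(-6) + (8/31)·(-4) + (1/31)·2 + (7/31)·16 + (9/31)·32
     = 328/31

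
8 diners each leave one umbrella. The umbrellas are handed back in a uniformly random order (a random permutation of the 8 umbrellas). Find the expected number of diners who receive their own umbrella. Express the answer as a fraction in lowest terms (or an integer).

Let Xᵢ = 1 if person i gets their own umbrella. For each i, P(Xᵢ=1) = 1/8.
By linearity of expectation, E[X₁+…+X_8] = 8·(1/8) = 1.

1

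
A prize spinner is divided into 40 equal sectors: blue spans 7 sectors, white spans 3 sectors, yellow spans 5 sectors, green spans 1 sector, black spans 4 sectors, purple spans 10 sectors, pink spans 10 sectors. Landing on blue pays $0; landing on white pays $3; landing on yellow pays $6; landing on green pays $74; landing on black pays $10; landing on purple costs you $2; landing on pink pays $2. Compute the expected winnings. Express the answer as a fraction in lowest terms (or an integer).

153/40 dollars

E[payout] = (7/40)·0 + (3/40)·3 + (5/40)·6 + (1/40)·74 + (4/40)·10 + (10/40)·(-2) + (10/40)·2 = 153/40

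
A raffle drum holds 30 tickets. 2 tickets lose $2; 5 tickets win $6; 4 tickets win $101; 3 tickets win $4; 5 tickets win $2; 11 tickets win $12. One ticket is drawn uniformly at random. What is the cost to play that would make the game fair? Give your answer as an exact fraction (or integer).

292/15 dollars

E[payout] = (2/30)·(-2) + (5/30)·6 + (4/30)·101 + (3/30)·4 + (5/30)·2 + (11/30)·12 = 292/15
Fair fee = E[payout] = 292/15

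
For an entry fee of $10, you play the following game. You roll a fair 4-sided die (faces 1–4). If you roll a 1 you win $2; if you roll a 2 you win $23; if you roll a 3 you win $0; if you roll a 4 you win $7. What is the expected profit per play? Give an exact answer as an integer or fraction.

E[payout] = (1/4)·0 + (1/4)·2 + (1/4)·7 + (1/4)·23 = 8
Expected profit = 8 − 10 = -2

-$2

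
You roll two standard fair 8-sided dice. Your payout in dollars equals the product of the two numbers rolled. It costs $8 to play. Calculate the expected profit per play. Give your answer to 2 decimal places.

Distribution of the product of the two numbers rolled: 1 w.p. 1/64, 2 w.p. 1/32, 3 w.p. 1/32, 4 w.p. 3/64, 5 w.p. 1/32, 6 w.p. 1/16, …
E[payout] = (1/64)·1 + (1/32)·2 + (1/32)·3 + (3/64)·4 + (1/32)·5 + (1/16)·6 + (1/32)·7 + (1/16)·8 + (1/64)·9 + (1/32)·10 + (1/16)·12 + (1/32)·14 + (1/32)·15 + (3/64)·16 + (1/32)·18 + (1/32)·20 + (1/32)·21 + (1/16)·24 + (1/64)·25 + (1/32)·28 + (1/32)·30 + (1/32)·32 + (1/32)·35 + (1/64)·36 + (1/32)·40 + (1/32)·42 + (1/32)·48 + (1/64)·49 + (1/32)·56 + (1/64)·64 = 81/4
Expected profit = 81/4 − 8 = 49/4 ≈ $12.25

$12.25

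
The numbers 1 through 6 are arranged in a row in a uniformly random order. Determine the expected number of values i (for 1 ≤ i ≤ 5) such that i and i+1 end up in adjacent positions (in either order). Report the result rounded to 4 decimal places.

1.6667

For each i ∈ {1,…,5}, let Xᵢ = 1 if i and i+1 are adjacent. P(Xᵢ=1) = 2·(6−1)!/6! = 2/6.
By linearity, E[ΣXᵢ] = (5)·(2/6) = 5/3.
≈ 1.6667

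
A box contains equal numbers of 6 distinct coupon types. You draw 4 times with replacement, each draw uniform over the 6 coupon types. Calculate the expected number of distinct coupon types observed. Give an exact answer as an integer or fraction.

Let Xⱼ=1 if type j appears at least once. P(Xⱼ=1) = 1 − ((6−1)/6)^4 = 671/1296.
E[#distinct] = 6·671/1296 = 671/216.

671/216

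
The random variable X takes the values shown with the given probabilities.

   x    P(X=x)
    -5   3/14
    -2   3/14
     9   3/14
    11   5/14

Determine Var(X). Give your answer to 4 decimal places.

47.8010

E[X] = (3/14)·(-5) + (3/14)·(-2) + (3/14)·9 + (5/14)·11 = 61/14
E[X²] = (3/14)·25 + (3/14)·4 + (3/14)·81 + (5/14)·121 = 935/14
Var(X) = 935/14 − (61/14)² = 9369/196 ≈ 47.8010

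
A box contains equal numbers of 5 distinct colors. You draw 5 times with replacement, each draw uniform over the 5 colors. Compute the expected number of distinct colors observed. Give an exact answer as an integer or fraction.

Let Xⱼ=1 if type j appears at least once. P(Xⱼ=1) = 1 − ((5−1)/5)^5 = 2101/3125.
E[#distinct] = 5·2101/3125 = 2101/625.

2101/625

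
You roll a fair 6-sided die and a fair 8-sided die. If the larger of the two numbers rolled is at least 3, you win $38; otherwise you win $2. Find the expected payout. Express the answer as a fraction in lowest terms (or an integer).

$35

E[payout] = (1/12)·2 + (11/12)·38 = 35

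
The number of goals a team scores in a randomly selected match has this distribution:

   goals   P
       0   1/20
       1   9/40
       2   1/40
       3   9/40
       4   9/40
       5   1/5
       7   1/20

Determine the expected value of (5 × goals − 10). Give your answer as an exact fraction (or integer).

E[5x-10] = (1/20)·(-10) + (9/40)·(-5) + (1/40)·0 + (9/40)·5 + (9/40)·10 + (1/5)·15 + (1/20)·25
     = 6

6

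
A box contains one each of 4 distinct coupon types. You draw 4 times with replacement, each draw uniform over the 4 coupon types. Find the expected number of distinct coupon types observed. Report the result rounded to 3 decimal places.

Let Xⱼ=1 if type j appears at least once. P(Xⱼ=1) = 1 − ((4−1)/4)^4 = 175/256.
E[#distinct] = 4·175/256 = 175/64.
≈ 2.734

2.734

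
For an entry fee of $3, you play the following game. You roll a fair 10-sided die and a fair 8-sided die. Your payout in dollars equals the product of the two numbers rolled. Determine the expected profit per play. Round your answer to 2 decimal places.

Distribution of the product of the two numbers rolled: 1 w.p. 1/80, 2 w.p. 1/40, 3 w.p. 1/40, 4 w.p. 3/80, 5 w.p. 1/40, 6 w.p. 1/20, …
E[payout] = (1/80)·1 + (1/40)·2 + (1/40)·3 + (3/80)·4 + (1/40)·5 + (1/20)·6 + (1/40)·7 + (1/20)·8 + (1/40)·9 + (3/80)·10 + (1/20)·12 + (1/40)·14 + (1/40)·15 + (3/80)·16 + (3/80)·18 + (3/80)·20 + (1/40)·21 + (1/20)·24 + (1/80)·25 + (1/80)·27 + (1/40)·28 + (3/80)·30 + (1/40)·32 + (1/40)·35 + (1/40)·36 + (3/80)·40 + (1/40)·42 + (1/80)·45 + (1/40)·48 + (1/80)·49 + (1/80)·50 + (1/80)·54 + (1/40)·56 + (1/80)·60 + (1/80)·63 + (1/80)·64 + (1/80)·70 + (1/80)·72 + (1/80)·80 = 99/4
Expected profit = 99/4 − 3 = 87/4 ≈ $21.75

$21.75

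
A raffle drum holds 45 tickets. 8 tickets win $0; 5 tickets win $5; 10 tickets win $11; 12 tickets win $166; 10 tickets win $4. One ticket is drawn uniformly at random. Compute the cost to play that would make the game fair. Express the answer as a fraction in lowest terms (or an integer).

2167/45 dollars

E[payout] = (8/45)·0 + (5/45)·5 + (10/45)·11 + (12/45)·166 + (10/45)·4 = 2167/45
Fair fee = E[payout] = 2167/45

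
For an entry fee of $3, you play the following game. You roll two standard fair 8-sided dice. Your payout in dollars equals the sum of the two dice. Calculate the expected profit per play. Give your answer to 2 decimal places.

$6.00

Distribution of the sum of the two dice: 2 w.p. 1/64, 3 w.p. 1/32, 4 w.p. 3/64, 5 w.p. 1/16, 6 w.p. 5/64, 7 w.p. 3/32, …
E[payout] = (1/64)·2 + (1/32)·3 + (3/64)·4 + (1/16)·5 + (5/64)·6 + (3/32)·7 + (7/64)·8 + (1/8)·9 + (7/64)·10 + (3/32)·11 + (5/64)·12 + (1/16)·13 + (3/64)·14 + (1/32)·15 + (1/64)·16 = 9
Expected profit = 9 − 3 = 6 ≈ $6.00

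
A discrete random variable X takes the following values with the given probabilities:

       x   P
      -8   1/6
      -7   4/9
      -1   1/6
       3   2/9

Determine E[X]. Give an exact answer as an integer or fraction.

-71/18

E[X] = (1/6)·(-8) + (4/9)·(-7) + (1/6)·(-1) + (2/9)·3
     = -71/18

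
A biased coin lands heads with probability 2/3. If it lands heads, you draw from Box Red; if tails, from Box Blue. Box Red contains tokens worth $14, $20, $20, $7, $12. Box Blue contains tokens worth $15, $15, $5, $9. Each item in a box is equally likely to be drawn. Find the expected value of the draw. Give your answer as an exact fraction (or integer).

67/5 dollars

E[X | Box Red] = (14 + 20 + 20 + 7 + 12)/5 = 73/5
E[X | Box Blue] = (15 + 15 + 5 + 9)/4 = 11
E[X] = (2/3)·73/5 + (1/3)·11 = 67/5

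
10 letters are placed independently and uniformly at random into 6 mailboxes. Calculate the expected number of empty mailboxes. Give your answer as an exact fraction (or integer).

Let Xⱼ=1 if mailbox j is empty. P(Xⱼ=1) = ((6-1)/6)^10 = 9765625/60466176.
By linearity, E[#empty] = 6·9765625/60466176 = 9765625/10077696.

9765625/10077696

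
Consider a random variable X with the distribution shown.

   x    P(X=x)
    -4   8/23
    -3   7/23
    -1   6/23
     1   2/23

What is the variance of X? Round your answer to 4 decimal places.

2.5104

E[X] = (8/23)·(-4) + (7/23)·(-3) + (6/23)·(-1) + (2/23)·1 = -57/23
E[X²] = (8/23)·16 + (7/23)·9 + (6/23)·1 + (2/23)·1 = 199/23
Var(X) = 199/23 − (-57/23)² = 1328/529 ≈ 2.5104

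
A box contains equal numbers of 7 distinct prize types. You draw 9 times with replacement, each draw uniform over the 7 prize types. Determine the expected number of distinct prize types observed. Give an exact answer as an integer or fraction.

Let Xⱼ=1 if type j appears at least once. P(Xⱼ=1) = 1 − ((7−1)/7)^9 = 30275911/40353607.
E[#distinct] = 7·30275911/40353607 = 30275911/5764801.

30275911/5764801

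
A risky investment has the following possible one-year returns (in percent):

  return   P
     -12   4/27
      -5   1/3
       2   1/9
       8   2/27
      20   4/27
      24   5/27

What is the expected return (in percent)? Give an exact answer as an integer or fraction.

43/9

E[X] = (4/27)·(-12) + (1/3)·(-5) + (1/9)·2 + (2/27)·8 + (4/27)·20 + (5/27)·24
     = 43/9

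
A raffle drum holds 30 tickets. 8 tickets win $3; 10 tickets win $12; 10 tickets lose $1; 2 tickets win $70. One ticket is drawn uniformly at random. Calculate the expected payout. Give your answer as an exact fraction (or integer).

137/15 dollars

E[payout] = (8/30)·3 + (10/30)·12 + (10/30)·(-1) + (2/30)·70 = 137/15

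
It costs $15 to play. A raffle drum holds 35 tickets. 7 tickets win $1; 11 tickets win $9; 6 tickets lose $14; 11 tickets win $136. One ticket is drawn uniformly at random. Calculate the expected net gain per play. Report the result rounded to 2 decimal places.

E[payout] = (7/35)·1 + (11/35)·9 + (6/35)·(-14) + (11/35)·136 = 1518/35
Expected profit = 1518/35 − 15 = 993/35 ≈ $28.37

$28.37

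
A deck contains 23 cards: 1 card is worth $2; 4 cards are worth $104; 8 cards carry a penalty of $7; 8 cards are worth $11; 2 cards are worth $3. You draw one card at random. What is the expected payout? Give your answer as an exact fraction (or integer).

E[payout] = (1/23)·2 + (4/23)·104 + (8/23)·(-7) + (8/23)·11 + (2/23)·3 = 456/23

456/23 dollars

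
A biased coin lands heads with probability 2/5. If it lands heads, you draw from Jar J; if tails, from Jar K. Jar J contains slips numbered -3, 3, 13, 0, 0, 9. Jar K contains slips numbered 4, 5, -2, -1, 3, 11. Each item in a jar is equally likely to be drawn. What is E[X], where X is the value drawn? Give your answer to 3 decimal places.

E[X | Jar J] = (-3 + 3 + 13 + 0 + 0 + 9)/6 = 11/3
E[X | Jar K] = (4 + 5 − 2 − 1 + 3 + 11)/6 = 10/3
E[X] = (2/5)·11/3 + (3/5)·10/3 = 52/15 ≈ 3.467

3.467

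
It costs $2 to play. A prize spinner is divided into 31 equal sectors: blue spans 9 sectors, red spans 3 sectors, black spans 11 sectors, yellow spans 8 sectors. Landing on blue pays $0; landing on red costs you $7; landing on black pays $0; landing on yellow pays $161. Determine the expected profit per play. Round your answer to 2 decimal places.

E[payout] = (9/31)·0 + (3/31)·(-7) + (11/31)·0 + (8/31)·161 = 1267/31
Expected profit = 1267/31 − 2 = 1205/31 ≈ $38.87

$38.87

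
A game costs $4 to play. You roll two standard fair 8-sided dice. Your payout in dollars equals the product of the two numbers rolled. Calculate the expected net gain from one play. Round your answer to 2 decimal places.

Distribution of the product of the two numbers rolled: 1 w.p. 1/64, 2 w.p. 1/32, 3 w.p. 1/32, 4 w.p. 3/64, 5 w.p. 1/32, 6 w.p. 1/16, …
E[payout] = (1/64)·1 + (1/32)·2 + (1/32)·3 + (3/64)·4 + (1/32)·5 + (1/16)·6 + (1/32)·7 + (1/16)·8 + (1/64)·9 + (1/32)·10 + (1/16)·12 + (1/32)·14 + (1/32)·15 + (3/64)·16 + (1/32)·18 + (1/32)·20 + (1/32)·21 + (1/16)·24 + (1/64)·25 + (1/32)·28 + (1/32)·30 + (1/32)·32 + (1/32)·35 + (1/64)·36 + (1/32)·40 + (1/32)·42 + (1/32)·48 + (1/64)·49 + (1/32)·56 + (1/64)·64 = 81/4
Expected profit = 81/4 − 4 = 65/4 ≈ $16.25

$16.25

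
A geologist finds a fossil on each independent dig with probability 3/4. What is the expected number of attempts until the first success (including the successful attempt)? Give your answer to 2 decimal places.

For a geometric distribution, E[trials] = 1/p = 1/(3/4) = 4/3.
≈ 1.33

1.33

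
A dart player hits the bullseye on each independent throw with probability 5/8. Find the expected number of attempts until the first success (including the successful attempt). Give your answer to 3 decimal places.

For a geometric distribution, E[trials] = 1/p = 1/(5/8) = 8/5.
≈ 1.600

1.600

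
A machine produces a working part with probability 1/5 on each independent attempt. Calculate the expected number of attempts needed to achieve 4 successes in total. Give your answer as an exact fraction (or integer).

By linearity (sum of 4 independent geometric waits), E[trials] = 4/p = 4/(1/5) = 20.

20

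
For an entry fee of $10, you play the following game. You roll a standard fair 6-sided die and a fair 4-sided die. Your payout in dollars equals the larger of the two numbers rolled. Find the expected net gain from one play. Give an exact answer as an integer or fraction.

-73/12 dollars

Distribution of the larger of the two numbers rolled: 1 w.p. 1/24, 2 w.p. 1/8, 3 w.p. 5/24, 4 w.p. 7/24, 5 w.p. 1/6, 6 w.p. 1/6
E[payout] = (1/24)·1 + (1/8)·2 + (5/24)·3 + (7/24)·4 + (1/6)·5 + (1/6)·6 = 47/12
Expected profit = 47/12 − 10 = -73/12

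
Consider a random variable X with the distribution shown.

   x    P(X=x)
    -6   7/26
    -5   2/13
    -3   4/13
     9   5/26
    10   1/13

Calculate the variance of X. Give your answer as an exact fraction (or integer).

26313/676

E[X] = (7/26)·(-6) + (2/13)·(-5) + (4/13)·(-3) + (5/26)·9 + (1/13)·10 = -21/26
E[X²] = (7/26)·36 + (2/13)·25 + (4/13)·9 + (5/26)·81 + (1/13)·100 = 1029/26
Var(X) = 1029/26 − (-21/26)² = 26313/676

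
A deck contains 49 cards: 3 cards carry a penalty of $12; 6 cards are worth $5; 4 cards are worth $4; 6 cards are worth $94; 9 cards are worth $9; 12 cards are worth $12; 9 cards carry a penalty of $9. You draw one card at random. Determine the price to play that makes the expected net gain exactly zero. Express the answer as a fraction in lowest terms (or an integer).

E[payout] = (3/49)·(-12) + (6/49)·5 + (4/49)·4 + (6/49)·94 + (9/49)·9 + (12/49)·12 + (9/49)·(-9) = 718/49
Fair fee = E[payout] = 718/49

718/49 dollars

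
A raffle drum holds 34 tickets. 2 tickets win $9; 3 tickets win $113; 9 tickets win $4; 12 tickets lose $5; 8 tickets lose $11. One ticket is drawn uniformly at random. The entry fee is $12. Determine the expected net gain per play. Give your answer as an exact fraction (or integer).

E[payout] = (2/34)·9 + (3/34)·113 + (9/34)·4 + (12/34)·(-5) + (8/34)·(-11) = 245/34
Expected profit = 245/34 − 12 = -163/34

-163/34 dollars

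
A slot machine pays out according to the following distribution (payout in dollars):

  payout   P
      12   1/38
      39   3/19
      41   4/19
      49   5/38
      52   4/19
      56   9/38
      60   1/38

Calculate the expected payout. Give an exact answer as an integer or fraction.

1799/38 dollars

E[X] = (1/38)·12 + (3/19)·39 + (4/19)·41 + (5/38)·49 + (4/19)·52 + (9/38)·56 + (1/38)·60
     = 1799/38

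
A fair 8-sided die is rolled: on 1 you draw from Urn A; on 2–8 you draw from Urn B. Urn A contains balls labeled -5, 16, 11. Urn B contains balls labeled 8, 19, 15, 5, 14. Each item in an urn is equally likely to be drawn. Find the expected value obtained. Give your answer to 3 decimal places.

E[X | Urn A] = (-5 + 16 + 11)/3 = 22/3
E[X | Urn B] = (8 + 19 + 15 + 5 + 14)/5 = 61/5
E[X] = (1/8)·22/3 + (7/8)·61/5 = 1391/120 ≈ 11.592

11.592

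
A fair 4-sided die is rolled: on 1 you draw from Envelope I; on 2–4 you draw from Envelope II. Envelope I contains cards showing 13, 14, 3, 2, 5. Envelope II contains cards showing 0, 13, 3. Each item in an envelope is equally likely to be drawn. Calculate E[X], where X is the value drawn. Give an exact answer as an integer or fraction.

E[X | Envelope I] = (13 + 14 + 3 + 2 + 5)/5 = 37/5
E[X | Envelope II] = (0 + 13 + 3)/3 = 16/3
E[X] = (1/4)·37/5 + (3/4)·16/3 = 117/20

117/20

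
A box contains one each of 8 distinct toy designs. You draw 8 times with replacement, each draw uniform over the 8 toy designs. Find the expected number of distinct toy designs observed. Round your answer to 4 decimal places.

Let Xⱼ=1 if type j appears at least once. P(Xⱼ=1) = 1 − ((8−1)/8)^8 = 11012415/16777216.
E[#distinct] = 8·11012415/16777216 = 11012415/2097152.
≈ 5.2511

5.2511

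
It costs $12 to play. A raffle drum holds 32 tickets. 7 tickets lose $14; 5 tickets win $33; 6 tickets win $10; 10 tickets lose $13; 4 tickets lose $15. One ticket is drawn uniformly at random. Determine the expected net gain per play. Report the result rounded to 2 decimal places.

-$13.97

E[payout] = (7/32)·(-14) + (5/32)·33 + (6/32)·10 + (10/32)·(-13) + (4/32)·(-15) = -63/32
Expected profit = -63/32 − 12 = -447/32 ≈ -$13.97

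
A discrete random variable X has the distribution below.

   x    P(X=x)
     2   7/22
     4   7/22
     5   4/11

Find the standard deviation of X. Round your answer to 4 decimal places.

1.2498

E[X] = 41/11, E[X²] = 170/11
Var(X) = E[X²] − (E[X])² = 170/11 − 1681/121 = 189/121
SD(X) = √(189/121) ≈ 1.2498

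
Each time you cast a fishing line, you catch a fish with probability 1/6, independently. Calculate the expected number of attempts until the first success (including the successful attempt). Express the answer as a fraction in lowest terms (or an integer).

6

For a geometric distribution, E[trials] = 1/p = 1/(1/6) = 6.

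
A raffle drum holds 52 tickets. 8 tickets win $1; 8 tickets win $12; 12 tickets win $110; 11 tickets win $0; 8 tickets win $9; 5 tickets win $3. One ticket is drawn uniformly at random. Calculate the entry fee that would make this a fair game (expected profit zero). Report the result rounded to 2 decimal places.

E[payout] = (8/52)·1 + (8/52)·12 + (12/52)·110 + (11/52)·0 + (8/52)·9 + (5/52)·3 = 1511/52
Fair fee = E[payout] = 1511/52 ≈ $29.06

$29.06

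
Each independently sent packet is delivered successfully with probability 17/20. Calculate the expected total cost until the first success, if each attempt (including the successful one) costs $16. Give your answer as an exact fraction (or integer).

320/17 dollars

E[#attempts] = 1/p = 20/17; E[cost] = 16·20/17 = 320/17.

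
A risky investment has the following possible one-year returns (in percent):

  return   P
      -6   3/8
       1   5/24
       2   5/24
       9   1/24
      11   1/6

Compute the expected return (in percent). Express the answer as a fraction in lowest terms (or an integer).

7/12

E[X] = (3/8)·(-6) + (5/24)·1 + (5/24)·2 + (1/24)·9 + (1/6)·11
     = 7/12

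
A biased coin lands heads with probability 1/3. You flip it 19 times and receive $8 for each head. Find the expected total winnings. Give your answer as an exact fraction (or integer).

E[#heads] = 19·1/3 = 19/3 (linearity over flips).
E[winnings] = 8·19/3 = 152/3.

152/3 dollars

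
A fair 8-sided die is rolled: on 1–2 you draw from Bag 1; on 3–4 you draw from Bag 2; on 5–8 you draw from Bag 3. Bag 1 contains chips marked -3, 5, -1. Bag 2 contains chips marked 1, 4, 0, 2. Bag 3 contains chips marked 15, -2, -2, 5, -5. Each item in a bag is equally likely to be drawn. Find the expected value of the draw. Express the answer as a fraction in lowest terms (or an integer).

389/240

E[X | Bag 1] = (-3 + 5 − 1)/3 = 1/3
E[X | Bag 2] = (1 + 4 + 0 + 2)/4 = 7/4
E[X | Bag 3] = (15 − 2 − 2 + 5 − 5)/5 = 11/5
E[X] = (1/4)·1/3 + (1/4)·7/4 + (1/2)·11/5 = 389/240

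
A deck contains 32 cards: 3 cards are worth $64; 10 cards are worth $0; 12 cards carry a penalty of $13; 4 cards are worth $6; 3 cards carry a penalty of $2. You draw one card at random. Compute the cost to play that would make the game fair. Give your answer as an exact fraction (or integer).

E[payout] = (3/32)·64 + (10/32)·0 + (12/32)·(-13) + (4/32)·6 + (3/32)·(-2) = 27/16
Fair fee = E[payout] = 27/16

27/16 dollars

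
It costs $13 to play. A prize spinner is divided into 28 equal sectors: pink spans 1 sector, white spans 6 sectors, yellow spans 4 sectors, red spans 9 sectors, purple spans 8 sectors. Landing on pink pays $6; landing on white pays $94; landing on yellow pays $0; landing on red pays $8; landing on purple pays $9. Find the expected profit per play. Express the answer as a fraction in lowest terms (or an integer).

25/2 dollars

E[payout] = (1/28)·6 + (6/28)·94 + (4/28)·0 + (9/28)·8 + (8/28)·9 = 51/2
Expected profit = 51/2 − 13 = 25/2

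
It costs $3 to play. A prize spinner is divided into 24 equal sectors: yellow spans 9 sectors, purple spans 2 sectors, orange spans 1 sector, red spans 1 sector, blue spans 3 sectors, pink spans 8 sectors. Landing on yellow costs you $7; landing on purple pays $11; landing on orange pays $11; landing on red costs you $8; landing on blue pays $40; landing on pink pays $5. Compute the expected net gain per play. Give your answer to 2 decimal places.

$2.08

E[payout] = (9/24)·(-7) + (2/24)·11 + (1/24)·11 + (1/24)·(-8) + (3/24)·40 + (8/24)·5 = 61/12
Expected profit = 61/12 − 3 = 25/12 ≈ $2.08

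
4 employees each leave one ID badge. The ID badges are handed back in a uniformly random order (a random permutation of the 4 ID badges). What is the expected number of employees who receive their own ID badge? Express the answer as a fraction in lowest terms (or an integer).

Let Xᵢ = 1 if person i gets their own ID badge. For each i, P(Xᵢ=1) = 1/4.
By linearity of expectation, E[X₁+…+X_4] = 4·(1/4) = 1.

1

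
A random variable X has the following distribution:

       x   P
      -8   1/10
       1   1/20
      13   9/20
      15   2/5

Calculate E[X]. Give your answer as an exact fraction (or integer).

E[X] = (1/10)·(-8) + (1/20)·1 + (9/20)·13 + (2/5)·15
     = 111/10

111/10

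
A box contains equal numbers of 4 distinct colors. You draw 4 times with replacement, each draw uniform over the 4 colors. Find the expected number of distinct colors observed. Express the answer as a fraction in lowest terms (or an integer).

175/64

Let Xⱼ=1 if type j appears at least once. P(Xⱼ=1) = 1 − ((4−1)/4)^4 = 175/256.
E[#distinct] = 4·175/256 = 175/64.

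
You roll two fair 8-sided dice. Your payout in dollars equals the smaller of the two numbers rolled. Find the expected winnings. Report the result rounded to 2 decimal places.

Distribution of the smaller of the two numbers rolled: 1 w.p. 15/64, 2 w.p. 13/64, 3 w.p. 11/64, 4 w.p. 9/64, 5 w.p. 7/64, 6 w.p. 5/64, …
E[payout] = (15/64)·1 + (13/64)·2 + (11/64)·3 + (9/64)·4 + (7/64)·5 + (5/64)·6 + (3/64)·7 + (1/64)·8 = 51/16
≈ $3.19

$3.19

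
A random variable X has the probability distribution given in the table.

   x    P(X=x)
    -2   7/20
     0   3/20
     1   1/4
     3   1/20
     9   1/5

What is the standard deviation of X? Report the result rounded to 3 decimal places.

4.006

E[X] = 3/2, E[X²] = 183/10
Var(X) = E[X²] − (E[X])² = 183/10 − 9/4 = 321/20
SD(X) = √(321/20) ≈ 4.006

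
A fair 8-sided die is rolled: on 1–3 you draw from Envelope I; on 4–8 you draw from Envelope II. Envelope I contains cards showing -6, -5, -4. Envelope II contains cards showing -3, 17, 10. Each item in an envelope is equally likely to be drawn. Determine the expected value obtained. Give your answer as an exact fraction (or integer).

E[X | Envelope I] = (-6 − 5 − 4)/3 = -5
E[X | Envelope II] = (-3 + 17 + 10)/3 = 8
E[X] = (3/8)·(-5) + (5/8)·8 = 25/8

25/8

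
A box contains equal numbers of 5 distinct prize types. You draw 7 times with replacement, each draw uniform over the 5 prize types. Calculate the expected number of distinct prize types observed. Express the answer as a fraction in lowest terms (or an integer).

61741/15625

Let Xⱼ=1 if type j appears at least once. P(Xⱼ=1) = 1 − ((5−1)/5)^7 = 61741/78125.
E[#distinct] = 5·61741/78125 = 61741/15625.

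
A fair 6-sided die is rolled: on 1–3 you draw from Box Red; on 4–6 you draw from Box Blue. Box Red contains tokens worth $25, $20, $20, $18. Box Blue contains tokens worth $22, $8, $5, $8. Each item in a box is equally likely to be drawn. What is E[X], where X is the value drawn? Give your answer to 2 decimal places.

E[X | Box Red] = (25 + 20 + 20 + 18)/4 = 83/4
E[X | Box Blue] = (22 + 8 + 5 + 8)/4 = 43/4
E[X] = (1/2)·83/4 + (1/2)·43/4 = 63/4 ≈ 15.75

$15.75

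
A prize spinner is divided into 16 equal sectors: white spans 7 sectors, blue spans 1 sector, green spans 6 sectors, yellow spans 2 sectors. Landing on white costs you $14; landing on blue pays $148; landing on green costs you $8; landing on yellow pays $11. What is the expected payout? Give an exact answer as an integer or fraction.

3/2 dollars

E[payout] = (7/16)·(-14) + (1/16)·148 + (6/16)·(-8) + (2/16)·11 = 3/2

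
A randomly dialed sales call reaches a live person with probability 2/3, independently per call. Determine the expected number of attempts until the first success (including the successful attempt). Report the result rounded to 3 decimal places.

1.500

For a geometric distribution, E[trials] = 1/p = 1/(2/3) = 3/2.
≈ 1.500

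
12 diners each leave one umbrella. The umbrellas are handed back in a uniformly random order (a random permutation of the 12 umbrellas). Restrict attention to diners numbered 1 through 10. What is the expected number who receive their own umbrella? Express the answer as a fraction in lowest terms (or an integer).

5/6

Let Xᵢ = 1 if person i gets their own umbrella. For each i, P(Xᵢ=1) = 1/12.
By linearity of expectation, E[X₁+…+X_10] = 10·(1/12) = 5/6.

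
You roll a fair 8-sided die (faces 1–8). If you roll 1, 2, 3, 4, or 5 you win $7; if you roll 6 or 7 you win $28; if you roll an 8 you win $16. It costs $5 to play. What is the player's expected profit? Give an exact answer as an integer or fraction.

E[payout] = (5/8)·7 + (1/8)·16 + (1/4)·28 = 107/8
Expected profit = 107/8 − 5 = 67/8

67/8 dollars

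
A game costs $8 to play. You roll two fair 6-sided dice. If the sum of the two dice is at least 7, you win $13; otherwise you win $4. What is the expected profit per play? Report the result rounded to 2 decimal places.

$1.25

E[payout] = (5/12)·4 + (7/12)·13 = 37/4
Expected profit = 37/4 − 8 = 5/4 ≈ $1.25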